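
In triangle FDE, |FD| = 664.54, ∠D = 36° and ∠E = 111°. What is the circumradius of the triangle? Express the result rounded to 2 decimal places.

The third angle is ∠F = 180° − ∠D − ∠E = 33.00°.
Law of sines: |DE| = |FD|·sin F/sin E ≈ 387.68.
Law of sines: |EF| = |FD|·sin D/sin E ≈ 418.4.
Circumradius = |FD|/(2 sin E) ≈ 355.91.

R ≈ 355.91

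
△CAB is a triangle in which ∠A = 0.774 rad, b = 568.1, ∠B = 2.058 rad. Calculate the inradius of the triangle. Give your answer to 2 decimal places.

The third angle is ∠C = π − ∠A − ∠B = 0.310 rad.
Law of sines: c = b·sin C/sin B ≈ 195.87.
Law of sines: a = b·sin A/sin B ≈ 449.39.
Area = ½·b·c·sin A ≈ 38891.
Semiperimeter s = (195.87+449.39+568.1)/2 = 606.68.
Inradius = area/s = 38891/606.68 ≈ 64.104.

r ≈ 64.10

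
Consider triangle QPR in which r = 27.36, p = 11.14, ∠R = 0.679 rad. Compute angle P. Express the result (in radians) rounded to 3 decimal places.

Law of sines: sin P = p·sin R/r ≈ 0.25570.
Since r ≥ p, only the acute value applies: ∠P ≈ 0.259 rad.
Then ∠Q = π − ∠R − ∠P ≈ 2.204 rad.

∠P ≈ 0.259 rad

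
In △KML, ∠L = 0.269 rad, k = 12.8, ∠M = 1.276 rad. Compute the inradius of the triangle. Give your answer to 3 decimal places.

The third angle is ∠K = π − ∠M − ∠L = 1.597 rad.
Law of sines: m = k·sin M/sin K ≈ 12.252.
Law of sines: l = k·sin L/sin K ≈ 3.403.
Area = ½·k·m·sin L ≈ 20.839.
Semiperimeter s = (12.8+12.252+3.403)/2 = 14.227.
Inradius = area/s = 20.839/14.227 ≈ 1.4647.

1.465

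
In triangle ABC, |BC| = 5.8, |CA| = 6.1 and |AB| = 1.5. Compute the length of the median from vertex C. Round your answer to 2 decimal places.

m_C ≈ 5.90

Median from C: ½√(2·|BC|² + 2·|CA|² − |AB|²) ≈ 5.9044.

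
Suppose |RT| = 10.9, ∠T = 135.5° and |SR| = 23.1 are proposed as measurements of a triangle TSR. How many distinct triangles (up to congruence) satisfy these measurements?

1

|RT|·sin T = 10.9·sin(135.5°) ≈ 7.64.
Since ∠T is not acute, a triangle exists only if |SR| > |RT|; here |SR| > |RT|, so there is exactly one triangle.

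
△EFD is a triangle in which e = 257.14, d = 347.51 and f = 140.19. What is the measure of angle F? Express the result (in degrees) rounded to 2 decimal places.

By the law of cosines, cos F = (d² + e² − f²) / (2·d·e) ≈ 0.93573, so ∠F ≈ 20.65°.

∠F ≈ 20.65°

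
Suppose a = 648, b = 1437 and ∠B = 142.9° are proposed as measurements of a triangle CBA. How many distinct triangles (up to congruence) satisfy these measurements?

1

a·sin B = 648·sin(142.9°) ≈ 390.9.
Since ∠B is not acute, a triangle exists only if b > a; here b > a, so there is exactly one triangle.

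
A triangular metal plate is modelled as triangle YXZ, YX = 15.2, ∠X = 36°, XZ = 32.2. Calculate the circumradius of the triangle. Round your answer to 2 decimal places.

18.56

By the law of cosines, ZY² = YX² + XZ² − 2·YX·XZ·cos X = 475.95, so ZY ≈ 21.816.
Area = ½·YX·XZ·sin X ≈ 143.84.
Circumradius = ZY/(2 sin X) ≈ 18.558.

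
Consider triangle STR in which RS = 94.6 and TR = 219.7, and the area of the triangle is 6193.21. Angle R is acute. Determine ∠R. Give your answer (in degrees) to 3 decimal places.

∠R ≈ 36.582°

From area = ½·TR·RS·sin R, we get sin R = 2·area/(TR·RS) ≈ 0.59597.
Taking the acute solution, ∠R ≈ 36.58°.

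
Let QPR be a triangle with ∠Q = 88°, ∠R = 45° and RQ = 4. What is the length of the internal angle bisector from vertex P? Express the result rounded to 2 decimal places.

The third angle is ∠P = 180° − ∠R − ∠Q = 47.00°.
Law of sines: PR = RQ·sin Q/sin P ≈ 5.466.
Law of sines: QP = RQ·sin R/sin P ≈ 3.8674.
The bisector from P has length 2·QP·PR·cos(∠P/2)/(QP+PR) ≈ 4.1541.

4.15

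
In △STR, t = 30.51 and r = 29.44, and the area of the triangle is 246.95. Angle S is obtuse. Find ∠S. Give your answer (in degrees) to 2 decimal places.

From area = ½·t·r·sin S, we get sin S = 2·area/(t·r) ≈ 0.54987.
Taking the obtuse solution, ∠S ≈ 146.64°.

∠S ≈ 146.64°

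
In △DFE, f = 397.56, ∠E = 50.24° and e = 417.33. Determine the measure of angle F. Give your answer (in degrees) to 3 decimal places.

∠F ≈ 47.081°

Law of sines: sin F = f·sin E/e ≈ 0.73231.
Since e ≥ f, only the acute value applies: ∠F ≈ 47.08°.
Then ∠D = 180° − ∠E − ∠F ≈ 82.68°.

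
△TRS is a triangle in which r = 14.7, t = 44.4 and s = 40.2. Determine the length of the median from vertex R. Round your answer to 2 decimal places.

Median from R: ½√(2·s² + 2·t² − r²) ≈ 41.709.

m_R ≈ 41.71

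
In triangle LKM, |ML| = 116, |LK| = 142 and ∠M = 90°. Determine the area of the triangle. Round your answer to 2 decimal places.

Law of sines: sin K = |ML|·sin M/|LK| ≈ 0.81690.
Since |LK| ≥ |ML|, only the acute value applies: ∠K ≈ 54.78°.
Then ∠L = 180° − ∠M − ∠K ≈ 35.22°.
Law of sines gives |KM| = |LK|·sin L/sin M ≈ 81.902.
Area = ½·|LK|·|ML|·sin L ≈ 4750.3.

area ≈ 4750.34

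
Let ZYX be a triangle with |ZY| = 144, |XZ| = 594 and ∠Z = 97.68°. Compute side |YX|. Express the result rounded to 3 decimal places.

629.630

By the law of cosines, |YX|² = |XZ|² + |ZY|² − 2·|XZ|·|ZY|·cos Z = 3.9643e+05, so |YX| ≈ 629.63.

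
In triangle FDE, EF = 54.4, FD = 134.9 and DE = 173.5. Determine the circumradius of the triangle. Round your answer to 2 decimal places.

By the law of cosines, cos F = (EF² + FD² − DE²) / (2·EF·FD) ≈ -0.60944, so ∠F ≈ 127.55°.
Circumradius = DE/(2 sin F) ≈ 109.42.

109.42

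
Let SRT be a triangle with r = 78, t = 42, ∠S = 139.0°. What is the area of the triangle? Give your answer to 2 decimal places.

area ≈ 1074.62

Area = ½·r·t·sin S ≈ 1074.6.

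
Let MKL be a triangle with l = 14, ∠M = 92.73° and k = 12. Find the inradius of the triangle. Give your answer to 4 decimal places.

3.7401

By the law of cosines, m² = k² + l² − 2·k·l·cos M = 356, so m ≈ 18.868.
Area = ½·k·l·sin M ≈ 83.905.
Semiperimeter s = (18.868+12+14)/2 = 22.434.
Inradius = area/s = 83.905/22.434 ≈ 3.7401.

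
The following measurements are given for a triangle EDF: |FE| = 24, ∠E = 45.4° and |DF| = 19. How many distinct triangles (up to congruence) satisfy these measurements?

|FE|·sin E = 24·sin(45.4°) ≈ 17.09.
Since |FE| sin E < |DF| < |FE| (17.09 < 19 < 24), two triangles exist.

2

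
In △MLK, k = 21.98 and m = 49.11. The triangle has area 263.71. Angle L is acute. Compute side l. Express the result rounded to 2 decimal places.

From area = ½·k·m·sin L, we get sin L = 2·area/(k·m) ≈ 0.48861.
Taking the acute solution, ∠L ≈ 0.510 rad.
Law of cosines then gives l ≈ 31.801.

31.80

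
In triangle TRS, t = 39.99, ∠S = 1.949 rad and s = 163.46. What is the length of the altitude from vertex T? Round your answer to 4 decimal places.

h_T ≈ 134.2071

Law of sines: sin T = t·sin S/s ≈ 0.22736.
Since s ≥ t, only the acute value applies: ∠T ≈ 0.229 rad.
Then ∠R = π − ∠S − ∠T ≈ 0.963 rad.
Law of sines gives r = s·sin R/sin S ≈ 144.41.
Area = ½·s·t·sin R ≈ 2683.5.
The altitude from T has length 2·area/t ≈ 134.21.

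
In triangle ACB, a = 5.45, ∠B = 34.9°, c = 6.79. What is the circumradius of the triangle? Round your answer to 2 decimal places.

By the law of cosines, b² = a² + c² − 2·a·c·cos B = 15.106, so b ≈ 3.8867.
Area = ½·a·c·sin B ≈ 10.586.
Circumradius = b/(2 sin B) ≈ 3.3966.

R ≈ 3.40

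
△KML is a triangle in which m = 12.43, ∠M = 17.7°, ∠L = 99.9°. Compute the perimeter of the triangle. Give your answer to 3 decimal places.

perimeter ≈ 88.936

The third angle is ∠K = 180° − ∠M − ∠L = 62.40°.
Law of sines: k = m·sin K/sin M ≈ 36.231.
Law of sines: l = m·sin L/sin M ≈ 40.275.
Semiperimeter s = (36.231+12.43+40.275)/2 = 44.468.
Perimeter = 36.231 + 12.43 + 40.275 = 88.936.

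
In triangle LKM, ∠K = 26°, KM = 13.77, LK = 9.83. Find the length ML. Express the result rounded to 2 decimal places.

By the law of cosines, ML² = LK² + KM² − 2·LK·KM·cos K = 42.922, so ML ≈ 6.5515.

6.55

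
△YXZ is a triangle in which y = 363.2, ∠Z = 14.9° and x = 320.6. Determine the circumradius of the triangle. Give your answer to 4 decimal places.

R ≈ 190.9716

By the law of cosines, z² = y² + x² − 2·y·x·cos Z = 9645.2, so z ≈ 98.21.
Area = ½·y·x·sin Z ≈ 14971.
Circumradius = z/(2 sin Z) ≈ 190.97.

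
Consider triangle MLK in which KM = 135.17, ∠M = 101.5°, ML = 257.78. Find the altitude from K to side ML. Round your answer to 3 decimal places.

132.456

By the law of cosines, LK² = KM² + ML² − 2·KM·ML·cos M = 98615, so LK ≈ 314.03.
Area = ½·KM·ML·sin M ≈ 17072.
The altitude from K has length 2·area/ML ≈ 132.46.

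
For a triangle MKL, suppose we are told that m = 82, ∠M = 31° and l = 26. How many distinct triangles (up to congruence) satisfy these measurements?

1

l·sin M = 26·sin(31°) ≈ 13.39.
Since m ≥ l, exactly one triangle exists.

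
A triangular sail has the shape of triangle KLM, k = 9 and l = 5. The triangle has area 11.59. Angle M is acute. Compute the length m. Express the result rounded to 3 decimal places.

From area = ½·k·l·sin M, we get sin M = 2·area/(k·l) ≈ 0.51511.
Taking the acute solution, ∠M ≈ 31.00°.
Law of cosines then gives m ≈ 5.372.

5.372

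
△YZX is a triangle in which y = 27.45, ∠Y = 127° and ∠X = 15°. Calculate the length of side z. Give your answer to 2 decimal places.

21.16

The third angle is ∠Z = 180° − ∠X − ∠Y = 38.00°.
Law of sines: z = y·sin Z/sin Y ≈ 21.161.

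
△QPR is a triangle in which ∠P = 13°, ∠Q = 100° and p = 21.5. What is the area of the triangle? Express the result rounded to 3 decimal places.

931.400

The third angle is ∠R = 180° − ∠Q − ∠P = 67.00°.
Law of sines: q = p·sin Q/sin P ≈ 94.124.
Law of sines: r = p·sin R/sin P ≈ 87.978.
Area = ½·p·q·sin R ≈ 931.4.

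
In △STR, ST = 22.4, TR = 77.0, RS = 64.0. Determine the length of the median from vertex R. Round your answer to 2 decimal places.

m_R ≈ 69.91

Median from R: ½√(2·TR² + 2·RS² − ST²) ≈ 69.908.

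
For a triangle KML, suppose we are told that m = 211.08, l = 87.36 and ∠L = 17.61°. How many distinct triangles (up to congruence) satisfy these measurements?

2

m·sin L = 211.08·sin(17.61°) ≈ 63.86.
Since m sin L < l < m (63.86 < 87.36 < 211.08), two triangles exist.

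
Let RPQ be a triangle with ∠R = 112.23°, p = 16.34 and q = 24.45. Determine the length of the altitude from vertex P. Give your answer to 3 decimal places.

By the law of cosines, r² = p² + q² − 2·p·q·cos R = 1167.1, so r ≈ 34.163.
Area = ½·p·q·sin R ≈ 184.91.
The altitude from P has length 2·area/p ≈ 22.633.

h_P ≈ 22.633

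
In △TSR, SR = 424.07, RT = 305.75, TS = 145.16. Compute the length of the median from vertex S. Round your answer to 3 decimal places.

Median from S: ½√(2·TS² + 2·SR² − RT²) ≈ 277.64.

277.638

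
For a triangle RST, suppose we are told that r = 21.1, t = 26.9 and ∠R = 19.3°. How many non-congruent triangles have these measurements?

2

t·sin R = 26.9·sin(19.3°) ≈ 8.891.
Since t sin R < r < t (8.891 < 21.1 < 26.9), two triangles exist.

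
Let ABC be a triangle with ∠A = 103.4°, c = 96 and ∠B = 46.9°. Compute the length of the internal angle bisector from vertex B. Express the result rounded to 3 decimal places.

t_B ≈ 116.703

The third angle is ∠C = 180° − ∠A − ∠B = 29.70°.
Law of sines: a = c·sin A/sin C ≈ 188.48.
Law of sines: b = c·sin B/sin C ≈ 141.48.
The bisector from B has length 2·c·a·cos(∠B/2)/(c+a) ≈ 116.7.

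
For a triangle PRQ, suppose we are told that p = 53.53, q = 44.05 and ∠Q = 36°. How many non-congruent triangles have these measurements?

2

p·sin Q = 53.53·sin(36°) ≈ 31.46.
Since p sin Q < q < p (31.46 < 44.05 < 53.53), two triangles exist.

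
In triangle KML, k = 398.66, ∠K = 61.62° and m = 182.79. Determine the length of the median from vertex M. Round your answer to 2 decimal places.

416.07

Law of sines: sin M = m·sin K/k ≈ 0.40340.
Since k ≥ m, only the acute value applies: ∠M ≈ 23.79°.
Then ∠L = 180° − ∠K − ∠M ≈ 94.59°.
Law of sines gives l = k·sin L/sin K ≈ 451.67.
Median from M: ½√(2·l² + 2·k² − m²) ≈ 416.07.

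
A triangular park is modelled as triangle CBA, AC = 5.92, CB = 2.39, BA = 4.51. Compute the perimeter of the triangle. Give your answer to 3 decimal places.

Perimeter = 4.51 + 5.92 + 2.39 = 12.82.

perimeter ≈ 12.820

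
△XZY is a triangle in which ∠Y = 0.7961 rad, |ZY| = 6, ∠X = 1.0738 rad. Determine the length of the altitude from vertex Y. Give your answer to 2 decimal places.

The third angle is ∠Z = π − ∠Y − ∠X = 1.2717 rad.
Law of sines: |YX| = |ZY|·sin Z/sin X ≈ 6.5227.
Law of sines: |XZ| = |ZY|·sin Y/sin X ≈ 4.8779.
Area = ½·|ZY|·|YX|·sin Y ≈ 13.984.
The altitude from Y has length 2·area/|XZ| ≈ 5.7336.

5.73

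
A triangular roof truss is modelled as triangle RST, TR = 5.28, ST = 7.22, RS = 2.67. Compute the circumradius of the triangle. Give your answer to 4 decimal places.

4.5436

By the law of cosines, cos R = (TR² + RS² − ST²) / (2·TR·RS) ≈ -0.60723, so ∠R ≈ 127.39°.
Circumradius = ST/(2 sin R) ≈ 4.5436.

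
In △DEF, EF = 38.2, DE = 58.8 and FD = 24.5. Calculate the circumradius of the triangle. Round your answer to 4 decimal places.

44.2109

By the law of cosines, cos D = (FD² + DE² − EF²) / (2·FD·DE) ≈ 0.90186, so ∠D ≈ 25.60°.
Circumradius = EF/(2 sin D) ≈ 44.211.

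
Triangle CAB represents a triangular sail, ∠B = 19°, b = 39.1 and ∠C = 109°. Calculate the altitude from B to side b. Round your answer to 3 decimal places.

The third angle is ∠A = 180° − ∠B − ∠C = 52.00°.
Law of sines: c = b·sin C/sin B ≈ 113.55.
Law of sines: a = b·sin A/sin B ≈ 94.638.
Area = ½·b·c·sin A ≈ 1749.4.
The altitude from B has length 2·area/b ≈ 89.482.

89.482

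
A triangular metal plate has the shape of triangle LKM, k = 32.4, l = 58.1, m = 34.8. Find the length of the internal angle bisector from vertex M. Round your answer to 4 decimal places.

By the law of cosines, cos M = (l² + k² − m²) / (2·l·k) ≈ 0.85377, so ∠M ≈ 31.38°.
The bisector from M has length 2·l·k·cos(∠M/2)/(l+k) ≈ 40.051.

t_M ≈ 40.0512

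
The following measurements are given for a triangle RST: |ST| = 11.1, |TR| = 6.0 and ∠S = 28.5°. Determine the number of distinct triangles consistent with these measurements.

|ST|·sin S = 11.1·sin(28.5°) ≈ 5.296.
Since |ST| sin S < |TR| < |ST| (5.296 < 6.0 < 11.1), two triangles exist.

2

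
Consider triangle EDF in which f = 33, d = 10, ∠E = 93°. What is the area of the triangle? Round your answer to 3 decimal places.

164.774

Area = ½·d·f·sin E ≈ 164.77.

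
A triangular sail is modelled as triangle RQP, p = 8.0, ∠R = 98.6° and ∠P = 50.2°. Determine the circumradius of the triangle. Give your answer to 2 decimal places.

The third angle is ∠Q = 180° − ∠P − ∠R = 31.20°.
Law of sines: r = p·sin R/sin P ≈ 10.296.
Law of sines: q = p·sin Q/sin P ≈ 5.3941.
Circumradius = p/(2 sin P) ≈ 5.2064.

5.21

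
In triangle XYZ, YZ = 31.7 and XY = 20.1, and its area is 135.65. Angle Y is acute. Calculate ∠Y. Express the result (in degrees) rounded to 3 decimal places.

25.201

From area = ½·XY·YZ·sin Y, we get sin Y = 2·area/(XY·YZ) ≈ 0.42579.
Taking the acute solution, ∠Y ≈ 25.20°.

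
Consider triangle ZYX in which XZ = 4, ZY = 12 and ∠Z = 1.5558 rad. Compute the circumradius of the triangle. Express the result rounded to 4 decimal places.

R ≈ 6.2967

By the law of cosines, YX² = XZ² + ZY² − 2·XZ·ZY·cos Z = 158.56, so YX ≈ 12.592.
Area = ½·XZ·ZY·sin Z ≈ 23.997.
Circumradius = YX/(2 sin Z) ≈ 6.2967.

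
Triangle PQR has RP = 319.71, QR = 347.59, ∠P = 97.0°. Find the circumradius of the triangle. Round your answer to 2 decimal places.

175.10

Law of sines: sin Q = RP·sin P/QR ≈ 0.91293.
Since QR ≥ RP, only the acute value applies: ∠Q ≈ 65.91°.
Then ∠R = 180° − ∠P − ∠Q ≈ 17.09°.
Law of sines gives PQ = QR·sin R/sin P ≈ 102.89.
Circumradius = QR/(2 sin P) ≈ 175.1.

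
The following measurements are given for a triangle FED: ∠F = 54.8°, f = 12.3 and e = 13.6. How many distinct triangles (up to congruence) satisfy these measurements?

e·sin F = 13.6·sin(54.8°) ≈ 11.11.
Since e sin F < f < e (11.11 < 12.3 < 13.6), two triangles exist.

2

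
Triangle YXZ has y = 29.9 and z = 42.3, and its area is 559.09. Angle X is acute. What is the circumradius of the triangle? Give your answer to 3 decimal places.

From area = ½·z·y·sin X, we get sin X = 2·area/(z·y) ≈ 0.88410.
Taking the acute solution, ∠X ≈ 62.14°.
Law of cosines then gives x ≈ 38.746.
Circumradius = x/(2 sin X) ≈ 21.913.

R ≈ 21.913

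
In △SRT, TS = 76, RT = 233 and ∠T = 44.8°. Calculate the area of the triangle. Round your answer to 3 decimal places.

Area = ½·RT·TS·sin T ≈ 6238.8.

area ≈ 6238.831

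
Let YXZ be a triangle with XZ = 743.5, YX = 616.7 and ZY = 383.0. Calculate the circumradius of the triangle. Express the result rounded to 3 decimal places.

R ≈ 372.305

By the law of cosines, cos Y = (ZY² + YX² − XZ²) / (2·ZY·YX) ≈ -0.05458, so ∠Y ≈ 93.13°.
Circumradius = XZ/(2 sin Y) ≈ 372.31.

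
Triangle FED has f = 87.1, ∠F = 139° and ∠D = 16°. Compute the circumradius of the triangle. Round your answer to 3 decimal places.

66.381

The third angle is ∠E = 180° − ∠D − ∠F = 25.00°.
Law of sines: e = f·sin E/sin F ≈ 56.108.
Law of sines: d = f·sin D/sin F ≈ 36.594.
Circumradius = f/(2 sin F) ≈ 66.381.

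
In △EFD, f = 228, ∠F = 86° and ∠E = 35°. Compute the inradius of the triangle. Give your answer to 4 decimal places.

r ≈ 46.1624

The third angle is ∠D = 180° − ∠E − ∠F = 59.00°.
Law of sines: e = f·sin E/sin F ≈ 131.09.
Law of sines: d = f·sin D/sin F ≈ 195.91.
Area = ½·f·e·sin D ≈ 12810.
Semiperimeter s = (131.09+228+195.91)/2 = 277.5.
Inradius = area/s = 12810/277.5 ≈ 46.162.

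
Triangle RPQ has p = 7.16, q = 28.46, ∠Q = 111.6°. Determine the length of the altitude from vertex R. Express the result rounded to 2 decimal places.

6.66

Law of sines: sin P = p·sin Q/q ≈ 0.23391.
Since q ≥ p, only the acute value applies: ∠P ≈ 13.53°.
Then ∠R = 180° − ∠Q − ∠P ≈ 54.87°.
Law of sines gives r = q·sin R/sin Q ≈ 25.035.
Area = ½·q·p·sin R ≈ 83.33.
The altitude from R has length 2·area/r ≈ 6.6572.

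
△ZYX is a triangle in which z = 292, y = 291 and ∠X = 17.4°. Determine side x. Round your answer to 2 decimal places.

88.19

By the law of cosines, x² = z² + y² − 2·z·y·cos X = 7777.6, so x ≈ 88.191.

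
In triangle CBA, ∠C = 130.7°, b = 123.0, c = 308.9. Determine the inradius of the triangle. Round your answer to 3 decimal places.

30.923

Law of sines: sin B = b·sin C/c ≈ 0.30188.
Since c ≥ b, only the acute value applies: ∠B ≈ 17.57°.
Then ∠A = 180° − ∠C − ∠B ≈ 31.73°.
Law of sines gives a = c·sin A/sin C ≈ 214.28.
Area = ½·c·b·sin A ≈ 9990.9.
Semiperimeter s = (308.9+123+214.28)/2 = 323.09.
Inradius = area/s = 9990.9/323.09 ≈ 30.923.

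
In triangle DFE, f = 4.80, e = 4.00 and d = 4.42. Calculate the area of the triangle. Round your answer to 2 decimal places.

8.27

Semiperimeter s = (4.42 + 4.8 + 4)/2 = 6.61.
Heron's formula: area = √(6.61·2.19·1.81·2.61) ≈ 8.2696.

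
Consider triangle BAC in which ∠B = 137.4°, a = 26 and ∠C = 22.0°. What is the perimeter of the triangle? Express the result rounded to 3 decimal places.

perimeter ≈ 103.701

The third angle is ∠A = 180° − ∠C − ∠B = 20.60°.
Law of sines: b = a·sin B/sin A ≈ 50.019.
Law of sines: c = a·sin C/sin A ≈ 27.682.
Semiperimeter s = (50.019+26+27.682)/2 = 51.851.
Perimeter = 50.019 + 26 + 27.682 = 103.7.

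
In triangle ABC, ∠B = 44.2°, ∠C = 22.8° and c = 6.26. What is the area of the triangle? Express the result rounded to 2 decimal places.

The third angle is ∠A = 180° − ∠B − ∠C = 113.00°.
Law of sines: a = c·sin A/sin C ≈ 14.87.
Law of sines: b = c·sin B/sin C ≈ 11.262.
Area = ½·c·a·sin B ≈ 32.448.

32.45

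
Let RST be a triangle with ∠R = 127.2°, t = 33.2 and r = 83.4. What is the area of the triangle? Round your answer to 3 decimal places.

780.434

Law of sines: sin T = t·sin R/r ≈ 0.31708.
Since r ≥ t, only the acute value applies: ∠T ≈ 18.49°.
Then ∠S = 180° − ∠R − ∠T ≈ 34.31°.
Law of sines gives s = r·sin S/sin R ≈ 59.024.
Area = ½·r·t·sin S ≈ 780.43.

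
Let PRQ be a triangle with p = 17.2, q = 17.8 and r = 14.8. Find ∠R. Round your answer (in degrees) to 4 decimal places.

By the law of cosines, cos R = (q² + p² − r²) / (2·q·p) ≈ 0.64287, so ∠R ≈ 49.99°.

49.9941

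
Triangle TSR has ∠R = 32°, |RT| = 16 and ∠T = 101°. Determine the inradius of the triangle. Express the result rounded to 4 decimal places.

r ≈ 3.7108

The third angle is ∠S = 180° − ∠R − ∠T = 47.00°.
Law of sines: |SR| = |RT|·sin T/sin S ≈ 21.475.
Law of sines: |TS| = |RT|·sin R/sin S ≈ 11.593.
Area = ½·|RT|·|SR|·sin R ≈ 91.041.
Semiperimeter s = (21.475+16+11.593)/2 = 24.534.
Inradius = area/s = 91.041/24.534 ≈ 3.7108.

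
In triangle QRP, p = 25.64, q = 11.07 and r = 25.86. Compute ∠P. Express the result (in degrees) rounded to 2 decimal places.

∠P ≈ 76.48°

By the law of cosines, cos P = (q² + r² − p²) / (2·q·r) ≈ 0.23383, so ∠P ≈ 76.48°.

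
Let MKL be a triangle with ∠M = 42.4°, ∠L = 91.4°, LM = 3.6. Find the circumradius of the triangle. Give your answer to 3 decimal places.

The third angle is ∠K = 180° − ∠L − ∠M = 46.20°.
Law of sines: KL = LM·sin M/sin K ≈ 3.3633.
Law of sines: MK = LM·sin L/sin K ≈ 4.9863.
Circumradius = LM/(2 sin K) ≈ 2.4939.

R ≈ 2.494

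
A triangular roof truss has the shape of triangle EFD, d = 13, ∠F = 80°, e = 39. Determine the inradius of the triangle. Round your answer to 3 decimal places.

5.492

By the law of cosines, f² = d² + e² − 2·d·e·cos F = 1513.9, so f ≈ 38.909.
Area = ½·d·e·sin F ≈ 249.65.
Semiperimeter s = (39+38.909+13)/2 = 45.455.
Inradius = area/s = 249.65/45.455 ≈ 5.4923.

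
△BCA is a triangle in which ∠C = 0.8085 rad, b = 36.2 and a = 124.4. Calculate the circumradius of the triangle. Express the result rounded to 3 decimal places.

By the law of cosines, c² = a² + b² − 2·a·b·cos C = 10566, so c ≈ 102.79.
Area = ½·a·b·sin C ≈ 1628.5.
Circumradius = c/(2 sin C) ≈ 71.062.

R ≈ 71.062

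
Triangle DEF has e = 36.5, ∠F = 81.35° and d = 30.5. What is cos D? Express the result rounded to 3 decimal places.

0.727

By the law of cosines, f² = d² + e² − 2·d·e·cos F = 1927.6, so f ≈ 43.905.
Law of cosines again: cos D = (e² + f² − d²)/(2·e·f) ≈ 0.72686, so ∠D ≈ 43.38°.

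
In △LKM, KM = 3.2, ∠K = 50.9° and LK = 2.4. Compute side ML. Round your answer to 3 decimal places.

By the law of cosines, ML² = LK² + KM² − 2·LK·KM·cos K = 6.3128, so ML ≈ 2.5125.

2.513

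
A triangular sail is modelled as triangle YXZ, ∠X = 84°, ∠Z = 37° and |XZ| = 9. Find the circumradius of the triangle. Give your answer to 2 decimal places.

R ≈ 5.25

The third angle is ∠Y = 180° − ∠X − ∠Z = 59.00°.
Law of sines: |ZY| = |XZ|·sin X/sin Y ≈ 10.442.
Law of sines: |YX| = |XZ|·sin Z/sin Y ≈ 6.3189.
Circumradius = |XZ|/(2 sin Y) ≈ 5.2499.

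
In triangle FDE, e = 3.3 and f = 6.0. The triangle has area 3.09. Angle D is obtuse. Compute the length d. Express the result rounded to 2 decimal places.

9.19

From area = ½·e·f·sin D, we get sin D = 2·area/(e·f) ≈ 0.31212.
Taking the obtuse solution, ∠D ≈ 161.81°.
Law of cosines then gives d ≈ 9.193.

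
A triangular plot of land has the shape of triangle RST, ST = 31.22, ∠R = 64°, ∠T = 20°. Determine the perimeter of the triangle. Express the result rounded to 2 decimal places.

77.65

The third angle is ∠S = 180° − ∠T − ∠R = 96.00°.
Law of sines: TR = ST·sin S/sin R ≈ 34.545.
Law of sines: RS = ST·sin T/sin R ≈ 11.88.
Semiperimeter s = (31.22+34.545+11.88)/2 = 38.823.
Perimeter = 31.22 + 34.545 + 11.88 = 77.645.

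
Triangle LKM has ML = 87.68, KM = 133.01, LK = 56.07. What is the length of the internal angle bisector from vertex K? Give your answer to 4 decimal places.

76.5125

By the law of cosines, cos K = (LK² + KM² − ML²) / (2·LK·KM) ≈ 0.88147, so ∠K ≈ 0.492 rad.
The bisector from K has length 2·LK·KM·cos(∠K/2)/(LK+KM) ≈ 76.513.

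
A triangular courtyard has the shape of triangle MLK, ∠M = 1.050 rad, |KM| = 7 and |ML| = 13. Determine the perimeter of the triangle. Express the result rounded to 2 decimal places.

perimeter ≈ 31.29

By the law of cosines, |LK|² = |KM|² + |ML|² − 2·|KM|·|ML|·cos M = 127.44, so |LK| ≈ 11.289.
Semiperimeter s = (11.289+7+13)/2 = 15.645.
Perimeter = 11.289 + 7 + 13 = 31.289.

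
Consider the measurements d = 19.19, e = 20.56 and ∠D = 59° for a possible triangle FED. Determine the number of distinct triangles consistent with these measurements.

2

e·sin D = 20.56·sin(59°) ≈ 17.62.
Since e sin D < d < e (17.62 < 19.19 < 20.56), two triangles exist.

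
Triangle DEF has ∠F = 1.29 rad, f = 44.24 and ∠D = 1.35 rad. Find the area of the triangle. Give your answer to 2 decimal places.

477.82

The third angle is ∠E = π − ∠F − ∠D = 0.502 rad.
Law of sines: d = f·sin D/sin F ≈ 44.926.
Law of sines: e = f·sin E/sin F ≈ 22.139.
Area = ½·f·d·sin E ≈ 477.82.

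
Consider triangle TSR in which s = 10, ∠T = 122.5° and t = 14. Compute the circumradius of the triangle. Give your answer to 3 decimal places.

8.300

Law of sines: sin S = s·sin T/t ≈ 0.60242.
Since t ≥ s, only the acute value applies: ∠S ≈ 37.04°.
Then ∠R = 180° − ∠T − ∠S ≈ 20.46°.
Law of sines gives r = t·sin R/sin T ≈ 5.8015.
Circumradius = t/(2 sin T) ≈ 8.2998.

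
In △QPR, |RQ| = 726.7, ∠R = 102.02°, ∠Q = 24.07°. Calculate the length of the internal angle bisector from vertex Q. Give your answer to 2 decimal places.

The third angle is ∠P = 180° − ∠R − ∠Q = 53.91°.
Law of sines: |PR| = |RQ|·sin Q/sin P ≈ 366.77.
Law of sines: |QP| = |RQ|·sin R/sin P ≈ 879.56.
The bisector from Q has length 2·|RQ|·|QP|·cos(∠Q/2)/(|RQ|+|QP|) ≈ 778.36.

t_Q ≈ 778.36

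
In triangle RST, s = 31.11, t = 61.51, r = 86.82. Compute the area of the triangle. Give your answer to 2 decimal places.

Semiperimeter p = (86.82 + 31.11 + 61.51)/2 = 89.72.
Heron's formula: area = √(89.72·2.9·58.61·28.21) ≈ 655.89.

655.89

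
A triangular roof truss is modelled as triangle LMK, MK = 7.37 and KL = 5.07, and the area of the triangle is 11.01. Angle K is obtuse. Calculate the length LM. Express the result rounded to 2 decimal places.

11.85

From area = ½·MK·KL·sin K, we get sin K = 2·area/(MK·KL) ≈ 0.58931.
Taking the obtuse solution, ∠K ≈ 143.89°.
Law of cosines then gives LM ≈ 11.849.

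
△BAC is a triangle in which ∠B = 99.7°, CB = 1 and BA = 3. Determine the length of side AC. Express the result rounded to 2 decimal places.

3.32

By the law of cosines, AC² = CB² + BA² − 2·CB·BA·cos B = 11.011, so AC ≈ 3.3183.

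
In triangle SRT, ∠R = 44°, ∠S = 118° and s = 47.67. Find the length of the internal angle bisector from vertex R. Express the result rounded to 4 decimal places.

The third angle is ∠T = 180° − ∠S − ∠R = 18.00°.
Law of sines: r = s·sin R/sin S ≈ 37.504.
Law of sines: t = s·sin T/sin S ≈ 16.684.
The bisector from R has length 2·t·s·cos(∠R/2)/(t+s) ≈ 22.917.

t_R ≈ 22.9171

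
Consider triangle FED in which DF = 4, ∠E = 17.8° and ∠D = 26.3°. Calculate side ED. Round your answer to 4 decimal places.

9.1060

The third angle is ∠F = 180° − ∠E − ∠D = 135.90°.
Law of sines: ED = DF·sin F/sin E ≈ 9.106.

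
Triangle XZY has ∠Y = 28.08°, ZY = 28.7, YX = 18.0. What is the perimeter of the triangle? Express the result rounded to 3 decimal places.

perimeter ≈ 62.066

By the law of cosines, XZ² = ZY² + YX² − 2·ZY·YX·cos Y = 236.11, so XZ ≈ 15.366.
Semiperimeter s = (28.7+18+15.366)/2 = 31.033.
Perimeter = 28.7 + 18 + 15.366 = 62.066.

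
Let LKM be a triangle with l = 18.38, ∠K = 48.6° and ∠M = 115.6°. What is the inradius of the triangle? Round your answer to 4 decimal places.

The third angle is ∠L = 180° − ∠K − ∠M = 15.80°.
Law of sines: k = l·sin K/sin L ≈ 50.635.
Law of sines: m = l·sin M/sin L ≈ 60.877.
Area = ½·l·k·sin M ≈ 419.66.
Semiperimeter s = (18.38+50.635+60.877)/2 = 64.946.
Inradius = area/s = 419.66/64.946 ≈ 6.4616.

r ≈ 6.4616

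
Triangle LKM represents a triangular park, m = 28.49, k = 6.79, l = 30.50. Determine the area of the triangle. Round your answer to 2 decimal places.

95.01

Semiperimeter s = (30.5 + 6.79 + 28.49)/2 = 32.89.
Heron's formula: area = √(32.89·2.39·26.1·4.4) ≈ 95.012.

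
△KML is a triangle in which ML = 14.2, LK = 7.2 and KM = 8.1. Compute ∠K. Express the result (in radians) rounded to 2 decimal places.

∠K ≈ 2.38 rad

By the law of cosines, cos K = (LK² + KM² − ML²) / (2·LK·KM) ≈ -0.72179, so ∠K ≈ 2.377 rad.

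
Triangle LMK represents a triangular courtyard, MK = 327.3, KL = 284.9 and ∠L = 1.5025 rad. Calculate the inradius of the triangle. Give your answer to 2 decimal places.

r ≈ 65.06

Law of sines: sin M = KL·sin L/MK ≈ 0.86843.
Since MK ≥ KL, only the acute value applies: ∠M ≈ 1.0520 rad.
Then ∠K = π − ∠L − ∠M ≈ 0.5871 rad.
Law of sines gives LM = MK·sin K/sin L ≈ 181.72.
Area = ½·MK·KL·sin K ≈ 25826.
Semiperimeter s = (327.3+284.9+181.72)/2 = 396.96.
Inradius = area/s = 25826/396.96 ≈ 65.06.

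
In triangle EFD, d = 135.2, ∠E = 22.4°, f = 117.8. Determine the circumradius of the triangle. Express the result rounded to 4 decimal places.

By the law of cosines, e² = f² + d² − 2·f·d·cos E = 2706.2, so e ≈ 52.021.
Area = ½·f·d·sin E ≈ 3034.6.
Circumradius = e/(2 sin E) ≈ 68.257.

68.2567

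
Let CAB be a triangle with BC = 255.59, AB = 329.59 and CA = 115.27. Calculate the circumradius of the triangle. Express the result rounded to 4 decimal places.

By the law of cosines, cos C = (BC² + CA² − AB²) / (2·BC·CA) ≈ -0.50941, so ∠C ≈ 2.1053 rad.
Circumradius = AB/(2 sin C) ≈ 191.51.

191.5050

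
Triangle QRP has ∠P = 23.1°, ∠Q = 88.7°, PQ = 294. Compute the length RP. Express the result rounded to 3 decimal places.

The third angle is ∠R = 180° − ∠P − ∠Q = 68.20°.
Law of sines: RP = PQ·sin Q/sin R ≈ 316.56.

316.563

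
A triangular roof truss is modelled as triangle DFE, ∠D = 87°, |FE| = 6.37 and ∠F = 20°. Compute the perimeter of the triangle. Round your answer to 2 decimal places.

perimeter ≈ 14.65

The third angle is ∠E = 180° − ∠D − ∠F = 73.00°.
Law of sines: |ED| = |FE|·sin F/sin D ≈ 2.1817.
Law of sines: |DF| = |FE|·sin E/sin D ≈ 6.1.
Semiperimeter s = (6.37+2.1817+6.1)/2 = 7.3258.
Perimeter = 6.37 + 2.1817 + 6.1 = 14.652.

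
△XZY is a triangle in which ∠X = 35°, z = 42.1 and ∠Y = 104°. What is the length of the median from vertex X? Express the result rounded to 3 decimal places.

The third angle is ∠Z = 180° − ∠Y − ∠X = 41.00°.
Law of sines: x = z·sin X/sin Z ≈ 36.807.
Law of sines: y = z·sin Y/sin Z ≈ 62.265.
Median from X: ½√(2·z² + 2·y² − x²) ≈ 49.86.

m_X ≈ 49.860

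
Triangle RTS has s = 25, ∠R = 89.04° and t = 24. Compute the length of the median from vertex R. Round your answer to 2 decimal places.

By the law of cosines, r² = t² + s² − 2·t·s·cos R = 1180.9, so r ≈ 34.364.
Median from R: ½√(2·t² + 2·s² − r²) ≈ 17.472.

17.47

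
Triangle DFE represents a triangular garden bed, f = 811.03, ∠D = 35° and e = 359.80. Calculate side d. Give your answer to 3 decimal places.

556.017

By the law of cosines, d² = f² + e² − 2·f·e·cos D = 3.0915e+05, so d ≈ 556.02.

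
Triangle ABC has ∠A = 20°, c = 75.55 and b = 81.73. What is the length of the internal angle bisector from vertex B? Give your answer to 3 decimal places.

t_B ≈ 28.224

By the law of cosines, a² = b² + c² − 2·b·c·cos A = 782.95, so a ≈ 27.981.
Law of cosines again: cos B = (c² + a² − b²)/(2·c·a) ≈ -0.04471, so ∠B ≈ 92.56°.
The bisector from B has length 2·c·a·cos(∠B/2)/(c+a) ≈ 28.224.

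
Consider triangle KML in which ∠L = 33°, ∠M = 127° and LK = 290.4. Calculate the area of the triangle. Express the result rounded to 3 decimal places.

area ≈ 9835.016

The third angle is ∠K = 180° − ∠M − ∠L = 20.00°.
Law of sines: ML = LK·sin K/sin M ≈ 124.37.
Law of sines: KM = LK·sin L/sin M ≈ 198.04.
Area = ½·LK·ML·sin L ≈ 9835.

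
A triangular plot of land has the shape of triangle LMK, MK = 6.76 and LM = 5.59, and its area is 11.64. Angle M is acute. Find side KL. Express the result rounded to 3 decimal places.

From area = ½·LM·MK·sin M, we get sin M = 2·area/(LM·MK) ≈ 0.61606.
Taking the acute solution, ∠M ≈ 38.03°.
Law of cosines then gives KL ≈ 4.173.

4.173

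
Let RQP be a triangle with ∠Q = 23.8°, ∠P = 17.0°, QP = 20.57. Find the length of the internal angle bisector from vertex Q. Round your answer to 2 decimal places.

The third angle is ∠R = 180° − ∠Q − ∠P = 139.20°.
Law of sines: PR = QP·sin Q/sin R ≈ 12.704.
Law of sines: RQ = QP·sin P/sin R ≈ 9.204.
The bisector from Q has length 2·RQ·QP·cos(∠Q/2)/(RQ+QP) ≈ 12.444.

12.44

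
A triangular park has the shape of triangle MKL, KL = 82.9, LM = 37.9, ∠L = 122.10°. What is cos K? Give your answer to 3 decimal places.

By the law of cosines, MK² = KL² + LM² − 2·KL·LM·cos L = 11648, so MK ≈ 107.93.
Law of cosines again: cos K = (MK² + KL² − LM²)/(2·MK·KL) ≈ 0.95473, so ∠K ≈ 17.31°.

cos K ≈ 0.955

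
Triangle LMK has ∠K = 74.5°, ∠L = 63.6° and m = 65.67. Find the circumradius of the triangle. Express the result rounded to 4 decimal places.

The third angle is ∠M = 180° − ∠K − ∠L = 41.90°.
Law of sines: l = m·sin L/sin M ≈ 88.078.
Law of sines: k = m·sin K/sin M ≈ 94.757.
Circumradius = m/(2 sin M) ≈ 49.167.

49.1665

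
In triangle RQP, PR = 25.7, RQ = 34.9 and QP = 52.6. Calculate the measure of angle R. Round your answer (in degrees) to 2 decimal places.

By the law of cosines, cos R = (PR² + RQ² − QP²) / (2·PR·RQ) ≈ -0.49517, so ∠R ≈ 119.68°.

∠R ≈ 119.68°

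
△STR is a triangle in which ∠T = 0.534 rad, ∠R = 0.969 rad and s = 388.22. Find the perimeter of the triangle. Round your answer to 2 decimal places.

perimeter ≈ 907.03

The third angle is ∠S = π − ∠T − ∠R = 1.639 rad.
Law of sines: t = s·sin T/sin S ≈ 198.05.
Law of sines: r = s·sin R/sin S ≈ 320.75.
Semiperimeter p = (388.22+198.05+320.75)/2 = 453.51.
Perimeter = 388.22 + 198.05 + 320.75 = 907.03.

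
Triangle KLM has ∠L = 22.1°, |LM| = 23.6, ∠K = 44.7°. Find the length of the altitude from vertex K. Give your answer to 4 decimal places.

The third angle is ∠M = 180° − ∠K − ∠L = 113.20°.
Law of sines: |MK| = |LM|·sin L/sin K ≈ 12.623.
Law of sines: |KL| = |LM|·sin M/sin K ≈ 30.838.
Area = ½·|LM|·|MK|·sin M ≈ 136.91.
The altitude from K has length 2·area/|LM| ≈ 11.602.

h_K ≈ 11.6022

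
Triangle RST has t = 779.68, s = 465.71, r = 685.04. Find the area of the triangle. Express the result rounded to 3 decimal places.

Semiperimeter p = (685.04 + 465.71 + 779.68)/2 = 965.21.
Heron's formula: area = √(965.21·280.17·499.5·185.53) ≈ 1.5831e+05.

158310.444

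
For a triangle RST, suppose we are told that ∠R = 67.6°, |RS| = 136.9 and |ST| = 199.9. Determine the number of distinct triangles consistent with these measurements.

1

|RS|·sin R = 136.9·sin(67.6°) ≈ 126.6.
Since |ST| ≥ |RS|, exactly one triangle exists.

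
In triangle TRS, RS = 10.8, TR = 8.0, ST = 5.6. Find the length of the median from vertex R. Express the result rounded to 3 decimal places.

9.082

Median from R: ½√(2·TR² + 2·RS² − ST²) ≈ 9.0819.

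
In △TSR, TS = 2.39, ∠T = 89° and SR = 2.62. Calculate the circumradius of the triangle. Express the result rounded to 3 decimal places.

Law of sines: sin R = TS·sin T/SR ≈ 0.91207.
Since SR ≥ TS, only the acute value applies: ∠R ≈ 65.79°.
Then ∠S = 180° − ∠T − ∠R ≈ 25.21°.
Law of sines gives RT = SR·sin S/sin T ≈ 1.116.
Circumradius = SR/(2 sin T) ≈ 1.3102.

1.310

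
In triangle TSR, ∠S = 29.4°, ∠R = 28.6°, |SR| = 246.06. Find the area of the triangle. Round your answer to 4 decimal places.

The third angle is ∠T = 180° − ∠S − ∠R = 122.00°.
Law of sines: |RT| = |SR|·sin S/sin T ≈ 142.44.
Law of sines: |TS| = |SR|·sin R/sin T ≈ 138.89.
Area = ½·|SR|·|RT|·sin R ≈ 8388.5.

area ≈ 8388.4931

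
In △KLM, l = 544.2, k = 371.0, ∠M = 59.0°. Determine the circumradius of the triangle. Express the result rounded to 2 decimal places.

By the law of cosines, m² = k² + l² − 2·k·l·cos M = 2.2582e+05, so m ≈ 475.21.
Area = ½·k·l·sin M ≈ 86530.
Circumradius = m/(2 sin M) ≈ 277.2.

277.20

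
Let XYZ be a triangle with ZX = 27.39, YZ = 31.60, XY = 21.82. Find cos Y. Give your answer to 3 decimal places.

0.525

By the law of cosines, cos Y = (XY² + YZ² − ZX²) / (2·XY·YZ) ≈ 0.52534, so ∠Y ≈ 58.31°.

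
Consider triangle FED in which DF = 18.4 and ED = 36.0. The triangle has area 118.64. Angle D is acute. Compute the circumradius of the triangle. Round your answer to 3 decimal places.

From area = ½·ED·DF·sin D, we get sin D = 2·area/(ED·DF) ≈ 0.35821.
Taking the acute solution, ∠D ≈ 20.99°.
Law of cosines then gives FE ≈ 19.942.
Circumradius = FE/(2 sin D) ≈ 27.835.

27.835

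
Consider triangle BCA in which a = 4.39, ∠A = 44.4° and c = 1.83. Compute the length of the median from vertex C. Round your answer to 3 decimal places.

Law of sines: sin C = c·sin A/a ≈ 0.29166.
Since a ≥ c, only the acute value applies: ∠C ≈ 16.96°.
Then ∠B = 180° − ∠A − ∠C ≈ 118.64°.
Law of sines gives b = a·sin B/sin A ≈ 5.5066.
Median from C: ½√(2·a² + 2·b² − c²) ≈ 4.8949.

m_C ≈ 4.895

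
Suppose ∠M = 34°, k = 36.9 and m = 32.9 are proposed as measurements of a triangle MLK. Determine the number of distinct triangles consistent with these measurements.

2

k·sin M = 36.9·sin(34°) ≈ 20.63.
Since k sin M < m < k (20.63 < 32.9 < 36.9), two triangles exist.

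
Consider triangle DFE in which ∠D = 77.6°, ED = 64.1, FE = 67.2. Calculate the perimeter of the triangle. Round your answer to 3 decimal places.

Law of sines: sin F = ED·sin D/FE ≈ 0.93162.
Since FE ≥ ED, only the acute value applies: ∠F ≈ 68.69°.
Then ∠E = 180° − ∠D − ∠F ≈ 33.71°.
Law of sines gives DF = FE·sin E/sin D ≈ 38.188.
Semiperimeter s = (67.2+64.1+38.188)/2 = 84.744.
Perimeter = 67.2 + 64.1 + 38.188 = 169.49.

169.488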